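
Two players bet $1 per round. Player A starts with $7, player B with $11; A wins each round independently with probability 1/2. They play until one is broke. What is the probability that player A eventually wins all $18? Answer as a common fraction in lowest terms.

7/18

With a fair step, P(i) = ½P(i−1) + ½P(i+1) with P(0)=0, P(18)=1 has the linear solution P(i) = i/18.
P(7) = 7/18.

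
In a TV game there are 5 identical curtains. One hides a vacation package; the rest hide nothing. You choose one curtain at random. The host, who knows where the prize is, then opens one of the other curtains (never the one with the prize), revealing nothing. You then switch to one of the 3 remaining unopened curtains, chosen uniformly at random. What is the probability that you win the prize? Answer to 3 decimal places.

0.267

Your original curtain holds the prize with probability 1/5, so the other 4 collectively hold it with probability 4/5.
The host can always find an empty curtain to open, so this doesn't change that 4/5; it is now spread over the 3 remaining unopened curtains.
P(win by switching) = (4/5) · (1/3) = 4/15 ≈ 0.267.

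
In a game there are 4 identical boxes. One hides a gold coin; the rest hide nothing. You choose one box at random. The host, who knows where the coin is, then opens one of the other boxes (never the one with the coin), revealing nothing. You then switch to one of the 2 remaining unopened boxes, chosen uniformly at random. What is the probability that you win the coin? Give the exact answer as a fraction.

3/8

Your original box holds the coin with probability 1/4, so the other 3 collectively hold it with probability 3/4.
The host can always find an empty box to open, so this doesn't change that 3/4; it is now spread over the 2 remaining unopened boxes.
P(win by switching) = (3/4) · (1/2) = 3/8.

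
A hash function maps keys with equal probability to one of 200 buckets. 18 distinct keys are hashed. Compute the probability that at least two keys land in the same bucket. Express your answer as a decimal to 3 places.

It's easier to compute the probability that all 18 are distinct.
P(all distinct) = 200/200 · 199/200 · ··· · 183/200 ≈ 0.455.
So the probability of at least one match is 1 − 0.455 = 0.545.

0.545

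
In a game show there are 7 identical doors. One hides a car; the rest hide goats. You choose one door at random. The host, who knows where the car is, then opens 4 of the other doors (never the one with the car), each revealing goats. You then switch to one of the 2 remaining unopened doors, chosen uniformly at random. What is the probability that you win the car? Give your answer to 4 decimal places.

Your original door holds the car with probability 1/7, so the other 6 collectively hold it with probability 6/7.
The host can always find 4 empty doors to open, so the reveals don't change that 6/7; it is now spread over the 2 remaining unopened doors.
P(win by switching) = (6/7) · (1/2) = 3/7 ≈ 0.4286.

0.4286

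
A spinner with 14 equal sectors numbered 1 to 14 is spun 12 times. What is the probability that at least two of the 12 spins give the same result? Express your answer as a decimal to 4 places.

P(all 12 different) = 14/14 · 13/14 · ··· · 3/14 ≈ 0.0008.
P(at least two equal) = 1 − 0.0008 = 0.9992.

0.9992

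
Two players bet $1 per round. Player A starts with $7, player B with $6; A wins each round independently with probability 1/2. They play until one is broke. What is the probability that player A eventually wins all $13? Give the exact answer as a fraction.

7/13

With a fair step, P(i) = ½P(i−1) + ½P(i+1) with P(0)=0, P(13)=1 has the linear solution P(i) = i/13.
P(7) = 7/13.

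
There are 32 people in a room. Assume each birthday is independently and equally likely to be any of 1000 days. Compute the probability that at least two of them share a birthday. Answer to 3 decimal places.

It's easier to compute the probability that all 32 are distinct.
P(all distinct) = 1000/1000 · 999/1000 · ··· · 969/1000 ≈ 0.606.
So the probability of at least one match is 1 − 0.606 = 0.394.

0.394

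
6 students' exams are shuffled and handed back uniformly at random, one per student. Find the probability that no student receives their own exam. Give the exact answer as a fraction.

This is the derangement probability: permutations of 6 with no fixed point.
D(6) = 6! · (1 − 1/1! + 1/2! − ··· + (−1)^6/6!) = 265.
P = 265/720 = 53/144.

53/144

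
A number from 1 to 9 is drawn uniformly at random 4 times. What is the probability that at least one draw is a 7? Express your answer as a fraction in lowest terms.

P(no draw is a 7) = (8/9)^4 = 4096/6561.
P(at least one) = 1 − 4096/6561 = 2465/6561.

2465/6561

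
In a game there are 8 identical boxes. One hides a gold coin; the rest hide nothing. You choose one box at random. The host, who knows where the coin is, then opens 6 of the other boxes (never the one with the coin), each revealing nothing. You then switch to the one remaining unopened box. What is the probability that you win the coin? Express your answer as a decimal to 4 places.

Your original box holds the coin with probability 1/8, so the other 7 collectively hold it with probability 7/8.
The host can always find 6 empty boxes to open, so the reveals don't change that 7/8; it is now spread over the 1 remaining unopened box.
P(win by switching) = (7/8) · (1/1) = 7/8 ≈ 0.8750.

0.8750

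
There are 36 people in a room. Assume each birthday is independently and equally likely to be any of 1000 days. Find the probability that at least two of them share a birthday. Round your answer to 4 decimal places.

0.4714

It's easier to compute the probability that all 36 are distinct.
P(all distinct) = 1000/1000 · 999/1000 · ··· · 965/1000 ≈ 0.5286.
So the probability of at least one match is 1 − 0.5286 = 0.4714.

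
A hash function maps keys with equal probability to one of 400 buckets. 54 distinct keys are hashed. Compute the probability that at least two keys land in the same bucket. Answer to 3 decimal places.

It's easier to compute the probability that all 54 are distinct.
P(all distinct) = 400/400 · 399/400 · ··· · 347/400 ≈ 0.024.
So the probability of at least one match is 1 − 0.024 = 0.976.

0.976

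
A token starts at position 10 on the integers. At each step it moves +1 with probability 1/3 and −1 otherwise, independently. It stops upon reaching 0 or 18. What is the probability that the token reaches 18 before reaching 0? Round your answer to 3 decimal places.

0.004

Let r = q/p = (2/3)/(1/3) = 2. The recurrence P(i) = p·P(i+1) + q·P(i−1) with P(0)=0, P(18)=1 gives P(i) = (1 − r^i)/(1 − r^18).
P(10) = (1 − (2)^10) / (1 − (2)^18) = 341/87381 ≈ 0.004.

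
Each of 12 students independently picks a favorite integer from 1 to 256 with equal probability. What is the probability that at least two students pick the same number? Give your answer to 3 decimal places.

0.230

It's easier to compute the probability that all 12 are distinct.
P(all distinct) = 256/256 · 255/256 · ··· · 245/256 ≈ 0.770.
So the probability of at least one match is 1 − 0.770 = 0.230.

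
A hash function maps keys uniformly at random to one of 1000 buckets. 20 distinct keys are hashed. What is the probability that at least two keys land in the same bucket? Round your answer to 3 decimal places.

0.174

It's easier to compute the probability that all 20 are distinct.
P(all distinct) = 1000/1000 · 999/1000 · ··· · 981/1000 ≈ 0.826.
So the probability of at least one match is 1 − 0.826 = 0.174.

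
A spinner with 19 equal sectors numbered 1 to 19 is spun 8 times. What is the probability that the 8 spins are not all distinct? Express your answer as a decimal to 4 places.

P(all 8 different) = 19/19 · 18/19 · ··· · 12/19 ≈ 0.1794.
P(at least two equal) = 1 − 0.1794 = 0.8206.

0.8206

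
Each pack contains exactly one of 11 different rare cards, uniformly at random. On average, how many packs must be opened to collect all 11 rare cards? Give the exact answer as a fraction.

83711/2520

After i distinct types are collected, each trial gives a new one with probability (11−i)/11, so the expected wait for the next new type is 11/(11−i).
E = 11/11 + 11/10 + 11/9 + 11/8 + 11/7 + 11/6 + 11/5 + 11/4 + 11/3 + 11/2 + 11/1 = 83711/2520.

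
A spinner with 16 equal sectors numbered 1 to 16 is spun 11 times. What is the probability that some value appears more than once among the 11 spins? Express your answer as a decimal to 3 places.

0.990

P(all 11 different) = 16/16 · 15/16 · ··· · 6/16 ≈ 0.010.
P(at least two equal) = 1 − 0.010 = 0.990.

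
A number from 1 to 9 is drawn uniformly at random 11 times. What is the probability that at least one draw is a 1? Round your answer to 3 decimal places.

0.726

P(no draw is a 1) = (8/9)^11 ≈ 0.274.
P(at least one) = 1 − 0.274 = 0.726.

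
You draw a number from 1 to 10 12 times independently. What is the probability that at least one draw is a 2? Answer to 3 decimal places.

0.718

P(no draw is a 2) = (9/10)^12 ≈ 0.282.
P(at least one) = 1 − 0.282 = 0.718.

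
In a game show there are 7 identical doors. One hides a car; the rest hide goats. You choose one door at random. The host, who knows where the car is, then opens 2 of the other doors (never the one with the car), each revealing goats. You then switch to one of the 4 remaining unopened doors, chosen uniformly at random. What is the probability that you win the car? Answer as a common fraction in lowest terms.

Your original door holds the car with probability 1/7, so the other 6 collectively hold it with probability 6/7.
The host can always find 2 empty doors to open, so the reveals don't change that 6/7; it is now spread over the 4 remaining unopened doors.
P(win by switching) = (6/7) · (1/4) = 3/14.

3/14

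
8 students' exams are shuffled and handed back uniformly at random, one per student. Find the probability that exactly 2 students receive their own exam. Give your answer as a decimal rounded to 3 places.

0.184

Choose which 2 of the 8 are fixed: C(8,2) = 28 ways.
The remaining 6 must have no fixed point: D(6) = 265.
P = 28·265/40320 = 53/288 ≈ 0.184.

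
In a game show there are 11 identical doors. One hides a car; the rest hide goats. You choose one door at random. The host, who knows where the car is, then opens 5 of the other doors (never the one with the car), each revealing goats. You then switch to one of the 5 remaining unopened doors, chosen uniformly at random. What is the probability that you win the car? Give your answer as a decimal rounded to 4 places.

0.1818

Your original door holds the car with probability 1/11, so the other 10 collectively hold it with probability 10/11.
The host can always find 5 empty doors to open, so the reveals don't change that 10/11; it is now spread over the 5 remaining unopened doors.
P(win by switching) = (10/11) · (1/5) = 2/11 ≈ 0.1818.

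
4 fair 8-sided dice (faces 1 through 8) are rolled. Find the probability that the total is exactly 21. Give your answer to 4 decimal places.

0.0693

There are 8^4 = 4096 equally likely outcomes.
The number of ordered 4-tuples from {1,…,8} summing to 21 is 284.
P(sum = 21) = 284/4096 = 71/1024 ≈ 0.0693.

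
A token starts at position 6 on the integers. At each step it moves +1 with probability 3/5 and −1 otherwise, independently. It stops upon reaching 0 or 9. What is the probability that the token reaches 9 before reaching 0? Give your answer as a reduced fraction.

945/1009

Let r = q/p = (2/5)/(3/5) = 2/3. The recurrence P(i) = p·P(i+1) + q·P(i−1) with P(0)=0, P(9)=1 gives P(i) = (1 − r^i)/(1 − r^9).
P(6) = (1 − (2/3)^6) / (1 − (2/3)^9) = 945/1009.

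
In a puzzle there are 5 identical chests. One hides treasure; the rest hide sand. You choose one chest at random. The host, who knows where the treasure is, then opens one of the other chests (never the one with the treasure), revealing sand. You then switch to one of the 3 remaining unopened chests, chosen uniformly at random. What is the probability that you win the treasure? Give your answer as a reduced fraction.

4/15

Your original chest holds the treasure with probability 1/5, so the other 4 collectively hold it with probability 4/5.
The host can always find an empty chest to open, so this doesn't change that 4/5; it is now spread over the 3 remaining unopened chests.
P(win by switching) = (4/5) · (1/3) = 4/15.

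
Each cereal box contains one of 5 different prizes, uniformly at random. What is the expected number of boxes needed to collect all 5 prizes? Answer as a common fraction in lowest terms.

137/12

After i distinct types are collected, each trial gives a new one with probability (5−i)/5, so the expected wait for the next new type is 5/(5−i).
E = 5/5 + 5/4 + 5/3 + 5/2 + 5/1 = 137/12.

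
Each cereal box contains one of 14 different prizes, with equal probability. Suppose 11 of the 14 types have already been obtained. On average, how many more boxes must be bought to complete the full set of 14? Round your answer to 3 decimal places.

25.667

Starting from 11 distinct types, each trial gives a new one with probability (14−i)/14 when i types are held, so the wait for the next new type is 14/(14−i).
E = 14/3 + 14/2 + 14/1 = 77/3 ≈ 25.667.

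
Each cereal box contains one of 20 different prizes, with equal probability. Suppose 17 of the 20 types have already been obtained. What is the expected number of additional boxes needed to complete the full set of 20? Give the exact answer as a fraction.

110/3

Starting from 17 distinct types, each trial gives a new one with probability (20−i)/20 when i types are held, so the wait for the next new type is 20/(20−i).
E = 20/3 + 20/2 + 20/1 = 110/3.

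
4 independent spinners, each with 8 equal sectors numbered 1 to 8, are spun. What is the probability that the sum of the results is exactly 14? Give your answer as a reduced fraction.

There are 8^4 = 4096 equally likely outcomes.
The number of ordered 4-tuples from {1,…,8} summing to 14 is 246.
P(sum = 14) = 246/4096 = 123/2048.

123/2048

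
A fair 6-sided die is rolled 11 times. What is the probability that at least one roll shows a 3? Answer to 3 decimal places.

0.865

P(no roll shows a 3) = (5/6)^11 ≈ 0.135.
P(at least one) = 1 − 0.135 = 0.865.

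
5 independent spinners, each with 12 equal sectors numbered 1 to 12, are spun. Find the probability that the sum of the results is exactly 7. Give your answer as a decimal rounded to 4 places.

0.0001

There are 12^5 = 248832 equally likely outcomes.
The number of ordered 5-tuples from {1,…,12} summing to 7 is 15.
P(sum = 7) = 15/248832 = 5/82944 ≈ 0.0001.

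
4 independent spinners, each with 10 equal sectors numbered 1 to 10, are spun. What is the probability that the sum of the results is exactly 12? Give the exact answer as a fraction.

33/2000

There are 10^4 = 10000 equally likely outcomes.
The number of ordered 4-tuples from {1,…,10} summing to 12 is 165.
P(sum = 12) = 165/10000 = 33/2000.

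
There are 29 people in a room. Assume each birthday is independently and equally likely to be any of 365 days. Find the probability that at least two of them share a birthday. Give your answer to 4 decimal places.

0.6810

It's easier to compute the probability that all 29 are distinct.
P(all distinct) = 365/365 · 364/365 · ··· · 337/365 ≈ 0.3190.
So the probability of at least one match is 1 − 0.3190 = 0.6810.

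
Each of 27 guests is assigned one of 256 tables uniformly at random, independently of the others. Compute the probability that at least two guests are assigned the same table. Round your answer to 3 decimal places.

It's easier to compute the probability that all 27 are distinct.
P(all distinct) = 256/256 · 255/256 · ··· · 230/256 ≈ 0.241.
So the probability of at least one match is 1 − 0.241 = 0.759.

0.759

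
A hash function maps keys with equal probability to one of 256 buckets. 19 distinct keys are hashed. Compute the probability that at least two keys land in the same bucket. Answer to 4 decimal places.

0.4957

It's easier to compute the probability that all 19 are distinct.
P(all distinct) = 256/256 · 255/256 · ··· · 238/256 ≈ 0.5043.
So the probability of at least one match is 1 − 0.5043 = 0.4957.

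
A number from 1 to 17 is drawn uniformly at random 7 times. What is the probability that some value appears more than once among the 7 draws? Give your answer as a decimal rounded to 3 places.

P(all 7 different) = 17/17 · 16/17 · ··· · 11/17 ≈ 0.239.
P(at least two equal) = 1 − 0.239 = 0.761.

0.761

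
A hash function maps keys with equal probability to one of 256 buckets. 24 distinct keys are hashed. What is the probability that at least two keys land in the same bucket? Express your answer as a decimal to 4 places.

0.6713

It's easier to compute the probability that all 24 are distinct.
P(all distinct) = 256/256 · 255/256 · ··· · 233/256 ≈ 0.3287.
So the probability of at least one match is 1 − 0.3287 = 0.6713.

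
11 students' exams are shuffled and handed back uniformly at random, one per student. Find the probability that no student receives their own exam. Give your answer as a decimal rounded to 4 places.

This is the derangement probability: permutations of 11 with no fixed point.
D(11) = 11! · (1 − 1/1! + 1/2! − ··· + (−1)^11/11!) = 14684570.
P = 14684570/39916800 = 1468457/3991680 ≈ 0.3679.

0.3679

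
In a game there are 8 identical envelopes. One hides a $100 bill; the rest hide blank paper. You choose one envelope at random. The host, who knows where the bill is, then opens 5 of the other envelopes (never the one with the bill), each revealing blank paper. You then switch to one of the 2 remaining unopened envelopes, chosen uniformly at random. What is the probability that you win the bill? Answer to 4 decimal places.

0.4375

Your original envelope holds the bill with probability 1/8, so the other 7 collectively hold it with probability 7/8.
The host can always find 5 empty envelopes to open, so the reveals don't change that 7/8; it is now spread over the 2 remaining unopened envelopes.
P(win by switching) = (7/8) · (1/2) = 7/16 ≈ 0.4375.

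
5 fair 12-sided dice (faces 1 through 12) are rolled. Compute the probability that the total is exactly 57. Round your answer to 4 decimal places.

0.0001

There are 12^5 = 248832 equally likely outcomes.
The number of ordered 5-tuples from {1,…,12} summing to 57 is 35.
P(sum = 57) = 35/248832 ≈ 0.0001.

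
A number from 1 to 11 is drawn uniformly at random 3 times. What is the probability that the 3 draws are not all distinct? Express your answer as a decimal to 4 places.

P(all 3 different) = 11/11 · 10/11 · ··· · 9/11 ≈ 0.7438.
P(at least two equal) = 1 − 0.7438 = 0.2562.

0.2562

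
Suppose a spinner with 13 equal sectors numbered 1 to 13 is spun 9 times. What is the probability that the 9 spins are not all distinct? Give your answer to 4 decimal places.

P(all 9 different) = 13/13 · 12/13 · ··· · 5/13 ≈ 0.0245.
P(at least two equal) = 1 − 0.0245 = 0.9755.

0.9755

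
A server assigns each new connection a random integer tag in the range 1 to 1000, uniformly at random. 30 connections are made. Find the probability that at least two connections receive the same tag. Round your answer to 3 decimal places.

0.356

It's easier to compute the probability that all 30 are distinct.
P(all distinct) = 1000/1000 · 999/1000 · ··· · 971/1000 ≈ 0.644.
So the probability of at least one match is 1 − 0.644 = 0.356.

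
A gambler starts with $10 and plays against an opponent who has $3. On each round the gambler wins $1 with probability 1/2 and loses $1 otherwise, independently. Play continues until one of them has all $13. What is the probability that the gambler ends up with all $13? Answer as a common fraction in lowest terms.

With a fair step, P(i) = ½P(i−1) + ½P(i+1) with P(0)=0, P(13)=1 has the linear solution P(i) = i/13.
P(10) = 10/13.

10/13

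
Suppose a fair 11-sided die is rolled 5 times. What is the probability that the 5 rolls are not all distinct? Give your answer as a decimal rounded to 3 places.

P(all 5 different) = 11/11 · 10/11 · ··· · 7/11 ≈ 0.344.
P(at least two equal) = 1 − 0.344 = 0.656.

0.656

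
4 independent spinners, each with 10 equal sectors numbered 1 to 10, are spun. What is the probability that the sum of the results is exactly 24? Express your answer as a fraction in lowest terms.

633/10000

There are 10^4 = 10000 equally likely outcomes.
The number of ordered 4-tuples from {1,…,10} summing to 24 is 633.
P(sum = 24) = 633/10000.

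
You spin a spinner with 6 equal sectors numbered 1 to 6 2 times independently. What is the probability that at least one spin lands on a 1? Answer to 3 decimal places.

P(no spin lands on a 1) = (5/6)^2 ≈ 0.694.
P(at least one) = 1 − 0.694 = 0.306.

0.306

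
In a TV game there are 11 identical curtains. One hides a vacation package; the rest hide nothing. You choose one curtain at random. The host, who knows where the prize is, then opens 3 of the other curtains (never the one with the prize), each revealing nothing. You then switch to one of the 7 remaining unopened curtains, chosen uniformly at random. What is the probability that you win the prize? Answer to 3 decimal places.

0.130

Your original curtain holds the prize with probability 1/11, so the other 10 collectively hold it with probability 10/11.
The host can always find 3 empty curtains to open, so the reveals don't change that 10/11; it is now spread over the 7 remaining unopened curtains.
P(win by switching) = (10/11) · (1/7) = 10/77 ≈ 0.130.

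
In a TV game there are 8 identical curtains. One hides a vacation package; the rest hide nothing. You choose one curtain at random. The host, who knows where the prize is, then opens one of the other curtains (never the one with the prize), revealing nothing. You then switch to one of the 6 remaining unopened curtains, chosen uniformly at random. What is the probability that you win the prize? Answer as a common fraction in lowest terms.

7/48

Your original curtain holds the prize with probability 1/8, so the other 7 collectively hold it with probability 7/8.
The host can always find an empty curtain to open, so this doesn't change that 7/8; it is now spread over the 6 remaining unopened curtains.
P(win by switching) = (7/8) · (1/6) = 7/48.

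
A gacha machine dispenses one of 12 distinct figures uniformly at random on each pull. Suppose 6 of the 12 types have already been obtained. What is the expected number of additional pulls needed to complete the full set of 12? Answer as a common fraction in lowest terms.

147/5

Starting from 6 distinct types, each trial gives a new one with probability (12−i)/12 when i types are held, so the wait for the next new type is 12/(12−i).
E = 12/6 + 12/5 + 12/4 + 12/3 + 12/2 + 12/1 = 147/5.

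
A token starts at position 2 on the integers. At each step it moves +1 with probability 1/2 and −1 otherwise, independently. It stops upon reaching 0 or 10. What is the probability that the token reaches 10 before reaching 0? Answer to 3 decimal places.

With a fair step, P(i) = ½P(i−1) + ½P(i+1) with P(0)=0, P(10)=1 has the linear solution P(i) = i/10.
P(2) = 2/10 = 1/5 ≈ 0.200.

0.200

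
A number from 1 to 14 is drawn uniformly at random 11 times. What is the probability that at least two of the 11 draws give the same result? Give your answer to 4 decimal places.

P(all 11 different) = 14/14 · 13/14 · ··· · 4/14 ≈ 0.0036.
P(at least two equal) = 1 − 0.0036 = 0.9964.

0.9964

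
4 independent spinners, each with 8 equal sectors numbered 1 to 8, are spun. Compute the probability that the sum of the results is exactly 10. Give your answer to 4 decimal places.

0.0205

There are 8^4 = 4096 equally likely outcomes.
The number of ordered 4-tuples from {1,…,8} summing to 10 is 84.
P(sum = 10) = 84/4096 = 21/1024 ≈ 0.0205.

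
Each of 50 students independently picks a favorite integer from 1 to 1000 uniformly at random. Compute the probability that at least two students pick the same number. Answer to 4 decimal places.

It's easier to compute the probability that all 50 are distinct.
P(all distinct) = 1000/1000 · 999/1000 · ··· · 951/1000 ≈ 0.2877.
So the probability of at least one match is 1 − 0.2877 = 0.7123.

0.7123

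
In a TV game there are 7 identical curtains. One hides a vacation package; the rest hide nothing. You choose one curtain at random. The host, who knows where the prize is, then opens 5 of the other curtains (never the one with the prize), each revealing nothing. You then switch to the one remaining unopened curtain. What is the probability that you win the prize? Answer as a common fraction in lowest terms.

Your original curtain holds the prize with probability 1/7, so the other 6 collectively hold it with probability 6/7.
The host can always find 5 empty curtains to open, so the reveals don't change that 6/7; it is now spread over the 1 remaining unopened curtain.
P(win by switching) = (6/7) · (1/1) = 6/7.

6/7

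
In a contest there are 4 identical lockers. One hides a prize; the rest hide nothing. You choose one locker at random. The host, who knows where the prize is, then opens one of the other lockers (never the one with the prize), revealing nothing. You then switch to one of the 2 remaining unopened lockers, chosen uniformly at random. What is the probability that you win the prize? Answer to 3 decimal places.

Your original locker holds the prize with probability 1/4, so the other 3 collectively hold it with probability 3/4.
The host can always find an empty locker to open, so this doesn't change that 3/4; it is now spread over the 2 remaining unopened lockers.
P(win by switching) = (3/4) · (1/2) = 3/8 ≈ 0.375.

0.375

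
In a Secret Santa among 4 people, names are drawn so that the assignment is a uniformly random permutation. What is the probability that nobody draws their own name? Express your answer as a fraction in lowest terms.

This is the derangement probability: permutations of 4 with no fixed point.
D(4) = 4! · (1 − 1/1! + 1/2! − ··· + (−1)^4/4!) = 9.
P = 9/24 = 3/8.

3/8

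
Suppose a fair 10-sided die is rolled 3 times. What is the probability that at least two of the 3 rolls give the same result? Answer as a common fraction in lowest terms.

P(all 3 different) = 10/10 · 9/10 · ··· · 8/10 = 18/25.
P(at least two equal) = 1 − 18/25 = 7/25.

7/25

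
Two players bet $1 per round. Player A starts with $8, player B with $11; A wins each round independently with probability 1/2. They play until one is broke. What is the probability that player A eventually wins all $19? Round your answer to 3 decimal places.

With a fair step, P(i) = ½P(i−1) + ½P(i+1) with P(0)=0, P(19)=1 has the linear solution P(i) = i/19.
P(8) = 8/19 ≈ 0.421.

0.421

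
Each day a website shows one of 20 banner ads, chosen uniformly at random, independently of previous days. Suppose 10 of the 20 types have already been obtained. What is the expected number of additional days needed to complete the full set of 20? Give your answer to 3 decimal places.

58.579

Starting from 10 distinct types, each trial gives a new one with probability (20−i)/20 when i types are held, so the wait for the next new type is 20/(20−i).
E = 20/10 + 20/9 + 20/8 + 20/7 + 20/6 + 20/5 + 20/4 + 20/3 + 20/2 + 20/1 = 7381/126 ≈ 58.579.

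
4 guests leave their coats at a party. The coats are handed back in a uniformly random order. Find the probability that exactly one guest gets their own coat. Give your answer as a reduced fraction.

1/3

Choose which one is fixed: C(4,1) = 4 ways.
The remaining 3 must have no fixed point: D(3) = 2.
P = 4·2/24 = 1/3.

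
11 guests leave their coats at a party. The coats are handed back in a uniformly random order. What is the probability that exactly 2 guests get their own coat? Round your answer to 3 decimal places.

Choose which 2 of the 11 are fixed: C(11,2) = 55 ways.
The remaining 9 must have no fixed point: D(9) = 133496.
P = 55·133496/39916800 = 16687/90720 ≈ 0.184.

0.184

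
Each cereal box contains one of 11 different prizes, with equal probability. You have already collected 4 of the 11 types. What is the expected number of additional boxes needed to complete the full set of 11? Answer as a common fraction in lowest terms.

3993/140

Starting from 4 distinct types, each trial gives a new one with probability (11−i)/11 when i types are held, so the wait for the next new type is 11/(11−i).
E = 11/7 + 11/6 + 11/5 + 11/4 + 11/3 + 11/2 + 11/1 = 3993/140.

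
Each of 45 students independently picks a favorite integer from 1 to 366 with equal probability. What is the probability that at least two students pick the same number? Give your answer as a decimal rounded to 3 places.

0.940

It's easier to compute the probability that all 45 are distinct.
P(all distinct) = 366/366 · 365/366 · ··· · 322/366 ≈ 0.060.
So the probability of at least one match is 1 − 0.060 = 0.940.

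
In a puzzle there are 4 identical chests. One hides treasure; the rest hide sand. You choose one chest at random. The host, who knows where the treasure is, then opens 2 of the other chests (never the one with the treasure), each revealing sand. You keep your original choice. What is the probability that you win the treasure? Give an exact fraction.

1/4

The host can always open 2 empty chests regardless of your choice, so the reveals give no information about your original chest.
P(win by staying) = 1/4.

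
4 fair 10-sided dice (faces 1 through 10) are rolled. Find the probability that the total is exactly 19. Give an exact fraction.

37/625

There are 10^4 = 10000 equally likely outcomes.
The number of ordered 4-tuples from {1,…,10} summing to 19 is 592.
P(sum = 19) = 592/10000 = 37/625.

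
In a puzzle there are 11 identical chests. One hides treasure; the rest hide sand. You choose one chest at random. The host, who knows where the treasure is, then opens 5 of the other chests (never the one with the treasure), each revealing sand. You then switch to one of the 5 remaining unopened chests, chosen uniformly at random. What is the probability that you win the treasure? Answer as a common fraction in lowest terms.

Your original chest holds the treasure with probability 1/11, so the other 10 collectively hold it with probability 10/11.
The host can always find 5 empty chests to open, so the reveals don't change that 10/11; it is now spread over the 5 remaining unopened chests.
P(win by switching) = (10/11) · (1/5) = 2/11.

2/11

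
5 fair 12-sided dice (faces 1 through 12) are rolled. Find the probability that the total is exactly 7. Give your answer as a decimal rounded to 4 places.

There are 12^5 = 248832 equally likely outcomes.
The number of ordered 5-tuples from {1,…,12} summing to 7 is 15.
P(sum = 7) = 15/248832 = 5/82944 ≈ 0.0001.

0.0001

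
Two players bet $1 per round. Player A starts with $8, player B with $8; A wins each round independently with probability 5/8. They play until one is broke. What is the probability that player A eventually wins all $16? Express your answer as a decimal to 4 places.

0.9835

Let r = q/p = (3/8)/(5/8) = 3/5. The recurrence P(i) = p·P(i+1) + q·P(i−1) with P(0)=0, P(16)=1 gives P(i) = (1 − r^i)/(1 − r^16).
P(8) = (1 − (3/5)^8) / (1 − (3/5)^16) = 390625/397186 ≈ 0.9835.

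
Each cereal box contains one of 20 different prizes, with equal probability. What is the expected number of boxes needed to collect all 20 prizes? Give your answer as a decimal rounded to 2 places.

After i distinct types are collected, each trial gives a new one with probability (20−i)/20, so the expected wait for the next new type is 20/(20−i).
E = 20/20 + 20/19 + 20/18 + 20/17 + 20/16 + 20/15 + 20/14 + 20/13 + 20/12 + 20/11 + 20/10 + 20/9 + 20/8 + 20/7 + 20/6 + 20/5 + 20/4 + 20/3 + 20/2 + 20/1 = 279175675/3879876 ≈ 71.95.

71.95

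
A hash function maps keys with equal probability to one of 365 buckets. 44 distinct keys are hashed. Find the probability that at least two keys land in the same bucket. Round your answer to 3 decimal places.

0.933

It's easier to compute the probability that all 44 are distinct.
P(all distinct) = 365/365 · 364/365 · ··· · 322/365 ≈ 0.067.
So the probability of at least one match is 1 − 0.067 = 0.933.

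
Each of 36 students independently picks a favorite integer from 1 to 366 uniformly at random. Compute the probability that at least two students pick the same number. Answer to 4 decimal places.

It's easier to compute the probability that all 36 are distinct.
P(all distinct) = 366/366 · 365/366 · ··· · 331/366 ≈ 0.1687.
So the probability of at least one match is 1 − 0.1687 = 0.8313.

0.8313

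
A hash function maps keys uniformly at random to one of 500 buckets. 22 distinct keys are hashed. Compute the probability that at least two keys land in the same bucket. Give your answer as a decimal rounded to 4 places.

It's easier to compute the probability that all 22 are distinct.
P(all distinct) = 500/500 · 499/500 · ··· · 479/500 ≈ 0.6258.
So the probability of at least one match is 1 − 0.6258 = 0.3742.

0.3742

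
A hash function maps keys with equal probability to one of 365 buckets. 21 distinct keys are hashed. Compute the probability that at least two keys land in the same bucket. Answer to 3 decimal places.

0.444

It's easier to compute the probability that all 21 are distinct.
P(all distinct) = 365/365 · 364/365 · ··· · 345/365 ≈ 0.556.
So the probability of at least one match is 1 − 0.556 = 0.444.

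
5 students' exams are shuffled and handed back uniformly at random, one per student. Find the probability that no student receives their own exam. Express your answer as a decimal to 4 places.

0.3667

This is the derangement probability: permutations of 5 with no fixed point.
D(5) = 5! · (1 − 1/1! + 1/2! − ··· + (−1)^5/5!) = 44.
P = 44/120 = 11/30 ≈ 0.3667.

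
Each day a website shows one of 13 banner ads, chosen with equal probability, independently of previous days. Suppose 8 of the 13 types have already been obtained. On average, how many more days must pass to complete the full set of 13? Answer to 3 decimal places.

29.683

Starting from 8 distinct types, each trial gives a new one with probability (13−i)/13 when i types are held, so the wait for the next new type is 13/(13−i).
E = 13/5 + 13/4 + 13/3 + 13/2 + 13/1 = 1781/60 ≈ 29.683.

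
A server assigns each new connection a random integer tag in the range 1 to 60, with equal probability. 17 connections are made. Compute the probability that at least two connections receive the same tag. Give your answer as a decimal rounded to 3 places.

0.919

It's easier to compute the probability that all 17 are distinct.
P(all distinct) = 60/60 · 59/60 · ··· · 44/60 ≈ 0.081.
So the probability of at least one match is 1 − 0.081 = 0.919.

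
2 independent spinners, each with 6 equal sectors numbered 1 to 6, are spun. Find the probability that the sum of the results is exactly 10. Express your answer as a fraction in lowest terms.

1/12

There are 6^2 = 36 equally likely outcomes.
The number of ordered 2-tuples from {1,…,6} summing to 10 is 3.
P(sum = 10) = 3/36 = 1/12.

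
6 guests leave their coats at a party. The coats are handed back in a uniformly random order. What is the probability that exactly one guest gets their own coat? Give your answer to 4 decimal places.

Choose which one is fixed: C(6,1) = 6 ways.
The remaining 5 must have no fixed point: D(5) = 44.
P = 6·44/720 = 11/30 ≈ 0.3667.

0.3667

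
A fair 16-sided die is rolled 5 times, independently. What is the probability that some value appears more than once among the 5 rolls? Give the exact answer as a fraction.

P(all 5 different) = 16/16 · 15/16 · ··· · 12/16 = 4095/8192.
P(at least two equal) = 1 − 4095/8192 = 4097/8192.

4097/8192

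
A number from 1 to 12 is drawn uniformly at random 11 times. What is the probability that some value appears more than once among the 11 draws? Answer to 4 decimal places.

P(all 11 different) = 12/12 · 11/12 · ··· · 2/12 ≈ 0.0006.
P(at least two equal) = 1 − 0.0006 = 0.9994.

0.9994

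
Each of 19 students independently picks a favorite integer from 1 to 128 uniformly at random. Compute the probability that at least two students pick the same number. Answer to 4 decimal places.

It's easier to compute the probability that all 19 are distinct.
P(all distinct) = 128/128 · 127/128 · ··· · 110/128 ≈ 0.2453.
So the probability of at least one match is 1 − 0.2453 = 0.7547.

0.7547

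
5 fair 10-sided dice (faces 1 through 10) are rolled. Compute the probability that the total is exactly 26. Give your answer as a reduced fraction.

47/800

There are 10^5 = 100000 equally likely outcomes.
The number of ordered 5-tuples from {1,…,10} summing to 26 is 5875.
P(sum = 26) = 5875/100000 = 47/800.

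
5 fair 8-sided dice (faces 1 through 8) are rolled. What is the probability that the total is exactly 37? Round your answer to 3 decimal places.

There are 8^5 = 32768 equally likely outcomes.
The number of ordered 5-tuples from {1,…,8} summing to 37 is 35.
P(sum = 37) = 35/32768 ≈ 0.001.

0.001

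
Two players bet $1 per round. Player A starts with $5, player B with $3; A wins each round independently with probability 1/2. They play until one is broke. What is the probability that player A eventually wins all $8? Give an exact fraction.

With a fair step, P(i) = ½P(i−1) + ½P(i+1) with P(0)=0, P(8)=1 has the linear solution P(i) = i/8.
P(5) = 5/8.

5/8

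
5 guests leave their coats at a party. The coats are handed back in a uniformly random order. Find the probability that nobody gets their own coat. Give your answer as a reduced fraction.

This is the derangement probability: permutations of 5 with no fixed point.
D(5) = 5! · (1 − 1/1! + 1/2! − ··· + (−1)^5/5!) = 44.
P = 44/120 = 11/30.

11/30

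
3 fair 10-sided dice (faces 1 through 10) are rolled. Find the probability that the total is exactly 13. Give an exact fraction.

63/1000

There are 10^3 = 1000 equally likely outcomes.
The number of ordered 3-tuples from {1,…,10} summing to 13 is 63.
P(sum = 13) = 63/1000.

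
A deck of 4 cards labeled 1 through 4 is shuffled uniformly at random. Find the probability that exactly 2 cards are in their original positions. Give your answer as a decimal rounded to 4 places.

Choose which 2 of the 4 are fixed: C(4,2) = 6 ways.
The remaining 2 must have no fixed point: D(2) = 1.
P = 6·1/24 = 1/4 ≈ 0.2500.

0.2500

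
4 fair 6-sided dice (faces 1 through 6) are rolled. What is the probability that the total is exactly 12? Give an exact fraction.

There are 6^4 = 1296 equally likely outcomes.
The number of ordered 4-tuples from {1,…,6} summing to 12 is 125.
P(sum = 12) = 125/1296.

125/1296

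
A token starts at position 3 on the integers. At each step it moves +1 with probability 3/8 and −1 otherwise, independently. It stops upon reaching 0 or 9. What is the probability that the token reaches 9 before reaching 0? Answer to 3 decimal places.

0.037

Let r = q/p = (5/8)/(3/8) = 5/3. The recurrence P(i) = p·P(i+1) + q·P(i−1) with P(0)=0, P(9)=1 gives P(i) = (1 − r^i)/(1 − r^9).
P(3) = (1 − (5/3)^3) / (1 − (5/3)^9) = 729/19729 ≈ 0.037.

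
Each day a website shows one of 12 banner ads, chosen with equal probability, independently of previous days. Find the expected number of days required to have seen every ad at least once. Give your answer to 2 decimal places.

After i distinct types are collected, each trial gives a new one with probability (12−i)/12, so the expected wait for the next new type is 12/(12−i).
E = 12/12 + 12/11 + 12/10 + 12/9 + 12/8 + 12/7 + 12/6 + 12/5 + 12/4 + 12/3 + 12/2 + 12/1 = 86021/2310 ≈ 37.24.

37.24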